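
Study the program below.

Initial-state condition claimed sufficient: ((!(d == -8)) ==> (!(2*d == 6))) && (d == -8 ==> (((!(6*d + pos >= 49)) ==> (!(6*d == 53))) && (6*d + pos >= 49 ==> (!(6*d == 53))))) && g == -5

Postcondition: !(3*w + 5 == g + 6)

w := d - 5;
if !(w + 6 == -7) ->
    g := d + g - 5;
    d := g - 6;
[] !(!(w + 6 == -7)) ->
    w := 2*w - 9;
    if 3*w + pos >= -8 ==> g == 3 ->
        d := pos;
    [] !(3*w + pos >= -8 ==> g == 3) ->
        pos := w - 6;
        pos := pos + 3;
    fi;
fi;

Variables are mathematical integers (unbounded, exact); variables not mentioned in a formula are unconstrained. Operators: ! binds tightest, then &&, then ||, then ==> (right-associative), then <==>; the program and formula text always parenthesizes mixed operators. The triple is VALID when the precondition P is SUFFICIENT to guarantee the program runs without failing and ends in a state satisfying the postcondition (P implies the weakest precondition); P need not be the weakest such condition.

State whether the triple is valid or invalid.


Working backward. After the program, the postcondition !(3*w + 5 == g + 6) must hold; in canonical form it is !(3*w == g + 1).
Then branch requires !(3*w == d + g - 4); else branch requires ((pos + 6*w >= 19 ==> g == 3) ==> (!(6*w == g + 28))) && ((!(pos + 6*w >= 19 ==> g == 3)) ==> (!(6*w == g + 28))).
Before the if: ((!(w == -13)) ==> (!(3*w == d + g - 4))) && (w == -13 ==> (((pos + 6*w >= 19 ==> g == 3) ==> (!(6*w == g + 28))) && ((!(pos + 6*w >= 19 ==> g == 3)) ==> (!(6*w == g + 28)))))
Before w := d - 5: ((!(d == -8)) ==> (!(2*d == g + 11))) && (d == -8 ==> (((6*d + pos >= 49 ==> g == 3) ==> (!(6*d == g + 58))) && ((!(6*d + pos >= 49 ==> g == 3)) ==> (!(6*d == g + 58)))))
The weakest precondition is ((!(d == -8)) ==> (!(2*d == g + 11))) && (d == -8 ==> (((6*d + pos >= 49 ==> g == 3) ==> (!(6*d == g + 58))) && ((!(6*d + pos >= 49 ==> g == 3)) ==> (!(6*d == g + 58))))).
Check whether ((!(d == -8)) ==> (!(2*d == 6))) && (d == -8 ==> (((!(6*d + pos >= 49)) ==> (!(6*d == 53))) && (6*d + pos >= 49 ==> (!(6*d == 53))))) && g == -5 implies it.
Every state satisfying the precondition satisfies the weakest precondition: the implication holds.
Answer: valid


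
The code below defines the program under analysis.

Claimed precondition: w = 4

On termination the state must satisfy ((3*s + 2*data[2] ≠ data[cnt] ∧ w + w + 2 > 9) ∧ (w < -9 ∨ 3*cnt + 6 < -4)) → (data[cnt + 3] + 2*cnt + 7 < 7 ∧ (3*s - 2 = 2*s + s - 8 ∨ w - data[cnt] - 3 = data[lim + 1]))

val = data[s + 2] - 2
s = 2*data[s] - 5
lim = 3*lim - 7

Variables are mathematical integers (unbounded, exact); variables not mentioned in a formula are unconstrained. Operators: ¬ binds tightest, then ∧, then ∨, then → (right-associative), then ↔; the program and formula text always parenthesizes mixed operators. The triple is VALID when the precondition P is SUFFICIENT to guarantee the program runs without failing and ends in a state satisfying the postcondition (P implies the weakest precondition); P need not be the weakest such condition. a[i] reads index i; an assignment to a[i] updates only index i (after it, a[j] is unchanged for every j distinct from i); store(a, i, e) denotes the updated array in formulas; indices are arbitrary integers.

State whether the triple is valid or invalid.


Working backward. After the program, the postcondition ((3*s + 2*data[2] ≠ data[cnt] ∧ w + w + 2 > 9) ∧ (w < -9 ∨ 3*cnt + 6 < -4)) → (data[cnt + 3] + 2*cnt + 7 < 7 ∧ (3*s - 2 = 2*s + s - 8 ∨ w - data[cnt] - 3 = data[lim + 1])) must hold; in canonical form it is (2*data[2] + 3*s ≠ data[cnt] ∧ 2*w > 7 ∧ (w < -9 ∨ 3*cnt < -10)) → (data[cnt + 3] + 2*cnt < 0 ∧ w = data[lim + 1] + data[cnt] + 3).
Before lim := 3*lim - 7: (2*data[2] + 3*s ≠ data[cnt] ∧ 2*w > 7 ∧ (w < -9 ∨ 3*cnt < -10)) → (data[cnt + 3] + 2*cnt < 0 ∧ w = data[3*lim - 6] + data[cnt] + 3)
Before s := 2*data[s] - 5: (2*data[2] + 6*data[s] ≠ data[cnt] + 15 ∧ 2*w > 7 ∧ (w < -9 ∨ 3*cnt < -10)) → (data[cnt + 3] + 2*cnt < 0 ∧ w = data[3*lim - 6] + data[cnt] + 3)
Before val := data[s + 2] - 2: (2*data[2] + 6*data[s] ≠ data[cnt] + 15 ∧ 2*w > 7 ∧ (w < -9 ∨ 3*cnt < -10)) → (data[cnt + 3] + 2*cnt < 0 ∧ w = data[3*lim - 6] + data[cnt] + 3)
The weakest precondition is (2*data[2] + 6*data[s] ≠ data[cnt] + 15 ∧ 2*w > 7 ∧ (w < -9 ∨ 3*cnt < -10)) → (data[cnt + 3] + 2*cnt < 0 ∧ w = data[3*lim - 6] + data[cnt] + 3).
Check whether w = 4 implies it.
Countermodel: at the initial state cnt = -4, data = {[-6] = -6516, [-4] = -31042, [-1] = 0, [2] = -15513, [4] = 0, elsewhere 0}, lim = 0, s = 4, w = 4, the precondition holds but the weakest precondition fails.
Answer: invalid


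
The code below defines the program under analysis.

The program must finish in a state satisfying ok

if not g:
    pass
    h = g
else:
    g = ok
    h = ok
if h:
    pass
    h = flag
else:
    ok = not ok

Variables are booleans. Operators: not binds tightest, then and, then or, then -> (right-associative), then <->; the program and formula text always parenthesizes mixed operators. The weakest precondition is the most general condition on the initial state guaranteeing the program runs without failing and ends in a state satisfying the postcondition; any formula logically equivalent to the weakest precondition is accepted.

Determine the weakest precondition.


Working backward. After the program, ok must hold.
Then branch requires ok; else branch requires not ok.
Before the if: (h -> ok) and ((not h) -> (not ok))
Then branch requires (g -> ok) and ((not g) -> (not ok)); else branch requires true.
Before the if: (not g) -> ((g -> ok) and ((not g) -> (not ok)))
Answer: WP = (not g) -> ((g -> ok) and ((not g) -> (not ok)))


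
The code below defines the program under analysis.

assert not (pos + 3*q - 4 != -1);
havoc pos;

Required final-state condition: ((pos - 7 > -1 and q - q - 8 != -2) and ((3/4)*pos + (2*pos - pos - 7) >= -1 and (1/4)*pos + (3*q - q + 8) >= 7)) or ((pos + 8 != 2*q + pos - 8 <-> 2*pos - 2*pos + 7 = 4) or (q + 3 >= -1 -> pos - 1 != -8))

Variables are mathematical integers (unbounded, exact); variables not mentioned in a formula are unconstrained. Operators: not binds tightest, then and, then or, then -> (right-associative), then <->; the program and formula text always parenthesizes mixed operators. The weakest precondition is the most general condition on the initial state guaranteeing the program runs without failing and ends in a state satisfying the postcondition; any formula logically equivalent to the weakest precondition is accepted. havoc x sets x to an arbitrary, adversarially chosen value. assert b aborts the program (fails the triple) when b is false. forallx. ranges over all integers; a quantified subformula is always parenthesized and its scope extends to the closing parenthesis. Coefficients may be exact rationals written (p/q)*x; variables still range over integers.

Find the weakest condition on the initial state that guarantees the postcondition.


Working backward. After the program, the postcondition ((pos - 7 > -1 and q - q - 8 != -2) and ((3/4)*pos + (2*pos - pos - 7) >= -1 and (1/4)*pos + (3*q - q + 8) >= 7)) or ((pos + 8 != 2*q + pos - 8 <-> 2*pos - 2*pos + 7 = 4) or (q + 3 >= -1 -> pos - 1 != -8)) must hold; in canonical form it is (pos > 6 and (7/4)*pos >= 6 and (1/4)*pos + 2*q >= -1) or (not (2*q != 16)) or (q >= -4 -> pos != -7).
Before havoc pos: forall pos_1. ((pos_1 > 6 and (7/4)*pos_1 >= 6 and (1/4)*pos_1 + 2*q >= -1) or (not (2*q != 16)) or (q >= -4 -> pos_1 != -7))
Before assert not (pos + 3*q - 4 != -1): (not (pos + 3*q != 3)) and (forall pos_1. ((pos_1 > 6 and (7/4)*pos_1 >= 6 and (1/4)*pos_1 + 2*q >= -1) or (not (2*q != 16)) or (q >= -4 -> pos_1 != -7)))
Answer: WP = (not (pos + 3*q != 3)) and (forall pos_1. ((pos_1 > 6 and (7/4)*pos_1 >= 6 and (1/4)*pos_1 + 2*q >= -1) or (not (2*q != 16)) or (q >= -4 -> pos_1 != -7)))


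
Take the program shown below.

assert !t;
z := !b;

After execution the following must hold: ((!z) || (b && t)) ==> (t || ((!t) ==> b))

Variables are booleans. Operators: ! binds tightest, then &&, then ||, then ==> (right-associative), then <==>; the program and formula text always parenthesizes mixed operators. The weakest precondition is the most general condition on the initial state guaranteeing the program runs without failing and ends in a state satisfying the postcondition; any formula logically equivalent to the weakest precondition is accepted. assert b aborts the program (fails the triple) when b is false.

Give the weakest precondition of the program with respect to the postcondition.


Working backward. After the program, ((!z) || (b && t)) ==> (t || ((!t) ==> b)) must hold.
Before z := !b: (b || (b && t)) ==> (t || ((!t) ==> b))
Before assert !t: (!t) && ((b || (b && t)) ==> (t || ((!t) ==> b)))
Answer: WP = (!t) && ((b || (b && t)) ==> (t || ((!t) ==> b)))


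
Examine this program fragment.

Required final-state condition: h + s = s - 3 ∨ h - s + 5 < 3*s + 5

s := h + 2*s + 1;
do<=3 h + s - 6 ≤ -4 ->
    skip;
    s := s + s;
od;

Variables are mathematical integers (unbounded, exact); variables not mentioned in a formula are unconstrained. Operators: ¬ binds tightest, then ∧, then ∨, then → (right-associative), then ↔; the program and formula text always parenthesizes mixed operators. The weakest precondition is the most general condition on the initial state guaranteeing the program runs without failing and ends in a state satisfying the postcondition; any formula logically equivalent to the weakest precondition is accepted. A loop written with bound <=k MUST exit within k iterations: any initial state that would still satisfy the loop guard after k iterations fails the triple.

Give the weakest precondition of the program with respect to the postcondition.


Working backward. After the program, the postcondition h + s = s - 3 ∨ h - s + 5 < 3*s + 5 must hold; in canonical form it is h = -3 ∨ h < 4*s.
Before the loop (bound <=3), unroll the exhaustion recursion (WP_0 = exit-now case; WP_j = one more guarded iteration, up to j = 3):
  WP_0: (¬(h + s ≤ 2)) ∧ (h = -3 ∨ h < 4*s)
  WP_1: (h + s ≤ 2 → ((¬(h + 2*s ≤ 2)) ∧ (h = -3 ∨ h < 8*s))) ∧ ((¬(h + s ≤ 2)) → (h = -3 ∨ h < 4*s))
  WP_2: (h + s ≤ 2 → ((h + 2*s ≤ 2 → ((¬(h + 4*s ≤ 2)) ∧ (h = -3 ∨ h < 16*s))) ∧ ((¬(h + 2*s ≤ 2)) → (h = -3 ∨ h < 8*s)))) ∧ ((¬(h + s ≤ 2)) → (h = -3 ∨ h < 4*s))
  WP_3: (h + s ≤ 2 → ((h + 2*s ≤ 2 → ((h + 4*s ≤ 2 → ((¬(h + 8*s ≤ 2)) ∧ (h = -3 ∨ h < 32*s))) ∧ ((¬(h + 4*s ≤ 2)) → (h = -3 ∨ h < 16*s)))) ∧ ((¬(h + 2*s ≤ 2)) → (h = -3 ∨ h < 8*s)))) ∧ ((¬(h + s ≤ 2)) → (h = -3 ∨ h < 4*s))
So before the loop: (h + s ≤ 2 → ((h + 2*s ≤ 2 → ((h + 4*s ≤ 2 → ((¬(h + 8*s ≤ 2)) ∧ (h = -3 ∨ h < 32*s))) ∧ ((¬(h + 4*s ≤ 2)) → (h = -3 ∨ h < 16*s)))) ∧ ((¬(h + 2*s ≤ 2)) → (h = -3 ∨ h < 8*s)))) ∧ ((¬(h + s ≤ 2)) → (h = -3 ∨ h < 4*s))
Before s := h + 2*s + 1: (2*h + 2*s ≤ 1 → ((3*h + 4*s ≤ 0 → ((5*h + 8*s ≤ -2 → ((¬(9*h + 16*s ≤ -6)) ∧ (h = -3 ∨ 31*h + 64*s > -32))) ∧ ((¬(5*h + 8*s ≤ -2)) → (h = -3 ∨ 15*h + 32*s > -16)))) ∧ ((¬(3*h + 4*s ≤ 0)) → (h = -3 ∨ 7*h + 16*s > -8)))) ∧ ((¬(2*h + 2*s ≤ 1)) → (h = -3 ∨ 3*h + 8*s > -4))
Answer: WP = (2*h + 2*s ≤ 1 → ((3*h + 4*s ≤ 0 → ((5*h + 8*s ≤ -2 → ((¬(9*h + 16*s ≤ -6)) ∧ (h = -3 ∨ 31*h + 64*s > -32))) ∧ ((¬(5*h + 8*s ≤ -2)) → (h = -3 ∨ 15*h + 32*s > -16)))) ∧ ((¬(3*h + 4*s ≤ 0)) → (h = -3 ∨ 7*h + 16*s > -8)))) ∧ ((¬(2*h + 2*s ≤ 1)) → (h = -3 ∨ 3*h + 8*s > -4))


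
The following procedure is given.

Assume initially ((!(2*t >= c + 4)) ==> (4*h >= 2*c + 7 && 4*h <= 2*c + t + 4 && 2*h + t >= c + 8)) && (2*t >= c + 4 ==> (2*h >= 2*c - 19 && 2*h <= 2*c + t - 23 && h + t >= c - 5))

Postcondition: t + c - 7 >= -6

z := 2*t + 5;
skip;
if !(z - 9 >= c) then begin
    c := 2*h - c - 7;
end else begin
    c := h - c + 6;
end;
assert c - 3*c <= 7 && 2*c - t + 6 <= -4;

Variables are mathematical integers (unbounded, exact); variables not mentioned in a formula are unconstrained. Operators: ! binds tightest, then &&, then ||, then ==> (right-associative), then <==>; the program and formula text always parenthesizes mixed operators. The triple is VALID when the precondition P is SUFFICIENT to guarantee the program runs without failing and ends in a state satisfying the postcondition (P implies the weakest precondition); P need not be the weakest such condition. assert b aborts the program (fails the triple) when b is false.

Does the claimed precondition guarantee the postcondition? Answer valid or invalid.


Working backward. After the program, the postcondition t + c - 7 >= -6 must hold; in canonical form it is c + t >= 1.
Before assert c - 3*c <= 7 && 2*c - t + 6 <= -4: 2*c >= -7 && 2*c <= t - 10 && c + t >= 1
Then branch requires 4*h >= 2*c + 7 && 4*h <= 2*c + t + 4 && 2*h + t >= c + 8; else branch requires 2*h >= 2*c - 19 && 2*h <= 2*c + t - 22 && h + t >= c - 5.
Before the if: ((!(z >= c + 9)) ==> (4*h >= 2*c + 7 && 4*h <= 2*c + t + 4 && 2*h + t >= c + 8)) && (z >= c + 9 ==> (2*h >= 2*c - 19 && 2*h <= 2*c + t - 22 && h + t >= c - 5))
Before skip: ((!(z >= c + 9)) ==> (4*h >= 2*c + 7 && 4*h <= 2*c + t + 4 && 2*h + t >= c + 8)) && (z >= c + 9 ==> (2*h >= 2*c - 19 && 2*h <= 2*c + t - 22 && h + t >= c - 5))
Before z := 2*t + 5: ((!(2*t >= c + 4)) ==> (4*h >= 2*c + 7 && 4*h <= 2*c + t + 4 && 2*h + t >= c + 8)) && (2*t >= c + 4 ==> (2*h >= 2*c - 19 && 2*h <= 2*c + t - 22 && h + t >= c - 5))
The weakest precondition is ((!(2*t >= c + 4)) ==> (4*h >= 2*c + 7 && 4*h <= 2*c + t + 4 && 2*h + t >= c + 8)) && (2*t >= c + 4 ==> (2*h >= 2*c - 19 && 2*h <= 2*c + t - 22 && h + t >= c - 5)).
Check whether ((!(2*t >= c + 4)) ==> (4*h >= 2*c + 7 && 4*h <= 2*c + t + 4 && 2*h + t >= c + 8)) && (2*t >= c + 4 ==> (2*h >= 2*c - 19 && 2*h <= 2*c + t - 23 && h + t >= c - 5)) implies it.
Every state satisfying the precondition satisfies the weakest precondition: the implication holds.
Answer: valid


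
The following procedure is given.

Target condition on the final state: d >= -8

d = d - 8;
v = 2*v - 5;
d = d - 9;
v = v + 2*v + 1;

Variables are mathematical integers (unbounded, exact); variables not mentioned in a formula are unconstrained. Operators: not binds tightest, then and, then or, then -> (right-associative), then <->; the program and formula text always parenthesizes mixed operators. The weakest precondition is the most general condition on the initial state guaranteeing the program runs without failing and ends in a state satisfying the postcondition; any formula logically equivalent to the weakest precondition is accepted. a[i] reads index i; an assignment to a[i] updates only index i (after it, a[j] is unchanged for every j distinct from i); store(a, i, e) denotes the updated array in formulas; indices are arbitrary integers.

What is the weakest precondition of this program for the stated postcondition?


Working backward. After the program, d >= -8 must hold.
Before v := v + 2*v + 1: d >= -8
Before d := d - 9: d >= 1
Before v := 2*v - 5: d >= 1
Before d := d - 8: d >= 9
Answer: WP = d >= 9


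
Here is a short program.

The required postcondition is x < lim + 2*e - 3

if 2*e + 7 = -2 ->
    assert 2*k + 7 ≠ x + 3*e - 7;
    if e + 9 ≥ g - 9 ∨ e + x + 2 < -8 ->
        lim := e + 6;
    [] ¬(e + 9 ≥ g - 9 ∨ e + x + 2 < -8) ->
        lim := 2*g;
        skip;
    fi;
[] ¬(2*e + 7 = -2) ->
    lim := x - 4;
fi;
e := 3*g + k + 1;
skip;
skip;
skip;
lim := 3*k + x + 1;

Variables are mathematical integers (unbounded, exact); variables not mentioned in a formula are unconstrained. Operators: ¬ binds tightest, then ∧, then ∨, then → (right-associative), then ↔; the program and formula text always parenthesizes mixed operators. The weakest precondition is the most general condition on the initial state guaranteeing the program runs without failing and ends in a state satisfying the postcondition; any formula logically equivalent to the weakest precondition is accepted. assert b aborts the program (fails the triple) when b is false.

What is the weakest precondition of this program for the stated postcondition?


Working backward. After the program, the postcondition x < lim + 2*e - 3 must hold; in canonical form it is x < 2*e + lim - 3.
Before lim := 3*k + x + 1: 2*e + 3*k > 2
Before skip: 2*e + 3*k > 2
Before skip: 2*e + 3*k > 2
Before skip: 2*e + 3*k > 2
Before e := 3*g + k + 1: 6*g + 5*k > 0
Then branch requires 2*k ≠ 3*e + x - 14 ∧ ((e ≥ g - 18 ∨ e + x < -10) → 6*g + 5*k > 0) ∧ ((¬(e ≥ g - 18 ∨ e + x < -10)) → 6*g + 5*k > 0); else branch requires 6*g + 5*k > 0.
Before the if: (2*e = -9 → (2*k ≠ 3*e + x - 14 ∧ ((e ≥ g - 18 ∨ e + x < -10) → 6*g + 5*k > 0) ∧ ((¬(e ≥ g - 18 ∨ e + x < -10)) → 6*g + 5*k > 0))) ∧ ((¬(2*e = -9)) → 6*g + 5*k > 0)
Answer: WP = (2*e = -9 → (2*k ≠ 3*e + x - 14 ∧ ((e ≥ g - 18 ∨ e + x < -10) → 6*g + 5*k > 0) ∧ ((¬(e ≥ g - 18 ∨ e + x < -10)) → 6*g + 5*k > 0))) ∧ ((¬(2*e = -9)) → 6*g + 5*k > 0)


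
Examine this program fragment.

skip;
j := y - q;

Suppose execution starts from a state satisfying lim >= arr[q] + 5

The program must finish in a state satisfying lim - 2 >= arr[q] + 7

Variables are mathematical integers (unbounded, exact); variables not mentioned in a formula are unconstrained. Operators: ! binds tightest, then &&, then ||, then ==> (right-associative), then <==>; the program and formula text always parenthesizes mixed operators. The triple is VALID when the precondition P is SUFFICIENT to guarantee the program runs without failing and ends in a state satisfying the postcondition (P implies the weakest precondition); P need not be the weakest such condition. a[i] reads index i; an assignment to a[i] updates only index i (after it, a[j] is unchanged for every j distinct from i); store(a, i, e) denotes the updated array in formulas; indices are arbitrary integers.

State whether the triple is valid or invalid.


Working backward. After the program, the postcondition lim - 2 >= arr[q] + 7 must hold; in canonical form it is lim >= arr[q] + 9.
Before j := y - q: lim >= arr[q] + 9
Before skip: lim >= arr[q] + 9
The weakest precondition is lim >= arr[q] + 9.
Check whether lim >= arr[q] + 5 implies it.
Countermodel: at the initial state arr = {[0] = -5, elsewhere -5}, lim = 0, q = 0, the precondition holds but the weakest precondition fails.
Answer: invalid


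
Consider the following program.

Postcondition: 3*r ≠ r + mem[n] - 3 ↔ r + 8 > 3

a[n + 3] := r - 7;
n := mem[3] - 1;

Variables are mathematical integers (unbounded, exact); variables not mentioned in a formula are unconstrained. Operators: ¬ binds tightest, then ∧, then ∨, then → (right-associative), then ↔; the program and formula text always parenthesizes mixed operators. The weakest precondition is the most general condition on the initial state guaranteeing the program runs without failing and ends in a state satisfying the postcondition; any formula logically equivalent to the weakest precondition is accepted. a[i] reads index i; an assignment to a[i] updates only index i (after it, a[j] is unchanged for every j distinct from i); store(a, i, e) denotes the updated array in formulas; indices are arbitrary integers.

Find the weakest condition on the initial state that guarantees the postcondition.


Working backward. After the program, the postcondition 3*r ≠ r + mem[n] - 3 ↔ r + 8 > 3 must hold; in canonical form it is 2*r ≠ mem[n] - 3 ↔ r > -5.
Before n := mem[3] - 1: 2*r ≠ mem[mem[3] - 1] - 3 ↔ r > -5
Before a[n + 3] := r - 7: 2*r ≠ mem[mem[3] - 1] - 3 ↔ r > -5
Answer: WP = 2*r ≠ mem[mem[3] - 1] - 3 ↔ r > -5


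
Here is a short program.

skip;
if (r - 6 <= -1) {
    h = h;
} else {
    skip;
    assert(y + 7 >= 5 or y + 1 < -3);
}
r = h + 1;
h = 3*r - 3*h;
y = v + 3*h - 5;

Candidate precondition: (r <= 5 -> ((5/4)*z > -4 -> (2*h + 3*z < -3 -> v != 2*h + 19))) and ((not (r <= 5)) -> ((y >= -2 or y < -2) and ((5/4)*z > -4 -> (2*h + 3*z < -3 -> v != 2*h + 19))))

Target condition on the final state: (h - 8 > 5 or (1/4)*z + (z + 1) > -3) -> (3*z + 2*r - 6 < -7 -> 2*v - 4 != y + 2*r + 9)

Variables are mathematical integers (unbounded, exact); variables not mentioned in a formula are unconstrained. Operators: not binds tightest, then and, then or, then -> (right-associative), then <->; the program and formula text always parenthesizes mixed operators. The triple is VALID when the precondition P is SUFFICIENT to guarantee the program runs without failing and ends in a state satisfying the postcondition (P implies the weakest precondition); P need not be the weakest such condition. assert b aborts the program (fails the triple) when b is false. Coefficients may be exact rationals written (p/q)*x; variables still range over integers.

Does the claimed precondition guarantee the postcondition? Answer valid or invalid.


Working backward. After the program, the postcondition (h - 8 > 5 or (1/4)*z + (z + 1) > -3) -> (3*z + 2*r - 6 < -7 -> 2*v - 4 != y + 2*r + 9) must hold; in canonical form it is (h > 13 or (5/4)*z > -4) -> (2*r + 3*z < -1 -> 2*v != 2*r + y + 13).
Before y := v + 3*h - 5: (h > 13 or (5/4)*z > -4) -> (2*r + 3*z < -1 -> v != 3*h + 2*r + 8)
Before h := 3*r - 3*h: (3*r > 3*h + 13 or (5/4)*z > -4) -> (2*r + 3*z < -1 -> 9*h + v != 11*r + 8)
Before r := h + 1: (5/4)*z > -4 -> (2*h + 3*z < -3 -> v != 2*h + 19)
Then branch requires (5/4)*z > -4 -> (2*h + 3*z < -3 -> v != 2*h + 19); else branch requires (y >= -2 or y < -4) and ((5/4)*z > -4 -> (2*h + 3*z < -3 -> v != 2*h + 19)).
Before the if: (r <= 5 -> ((5/4)*z > -4 -> (2*h + 3*z < -3 -> v != 2*h + 19))) and ((not (r <= 5)) -> ((y >= -2 or y < -4) and ((5/4)*z > -4 -> (2*h + 3*z < -3 -> v != 2*h + 19))))
Before skip: (r <= 5 -> ((5/4)*z > -4 -> (2*h + 3*z < -3 -> v != 2*h + 19))) and ((not (r <= 5)) -> ((y >= -2 or y < -4) and ((5/4)*z > -4 -> (2*h + 3*z < -3 -> v != 2*h + 19))))
The weakest precondition is (r <= 5 -> ((5/4)*z > -4 -> (2*h + 3*z < -3 -> v != 2*h + 19))) and ((not (r <= 5)) -> ((y >= -2 or y < -4) and ((5/4)*z > -4 -> (2*h + 3*z < -3 -> v != 2*h + 19)))).
Check whether (r <= 5 -> ((5/4)*z > -4 -> (2*h + 3*z < -3 -> v != 2*h + 19))) and ((not (r <= 5)) -> ((y >= -2 or y < -2) and ((5/4)*z > -4 -> (2*h + 3*z < -3 -> v != 2*h + 19)))) implies it.
Countermodel: at the initial state h = -2, r = 6, v = 16, y = -3, z = 0, the precondition holds but the weakest precondition fails.
Answer: invalid


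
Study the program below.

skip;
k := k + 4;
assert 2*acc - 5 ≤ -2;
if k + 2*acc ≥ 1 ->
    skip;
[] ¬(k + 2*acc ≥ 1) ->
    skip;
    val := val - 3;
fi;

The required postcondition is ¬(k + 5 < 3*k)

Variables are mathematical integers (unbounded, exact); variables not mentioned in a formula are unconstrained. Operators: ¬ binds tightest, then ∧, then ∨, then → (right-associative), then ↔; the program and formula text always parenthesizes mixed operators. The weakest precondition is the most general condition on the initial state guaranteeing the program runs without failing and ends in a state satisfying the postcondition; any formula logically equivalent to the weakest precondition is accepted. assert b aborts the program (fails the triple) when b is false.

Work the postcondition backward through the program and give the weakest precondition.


Working backward. After the program, the postcondition ¬(k + 5 < 3*k) must hold; in canonical form it is ¬(2*k > 5).
Then branch requires ¬(2*k > 5); else branch requires ¬(2*k > 5).
Before the if: (2*acc + k ≥ 1 → (¬(2*k > 5))) ∧ ((¬(2*acc + k ≥ 1)) → (¬(2*k > 5)))
Before assert 2*acc - 5 ≤ -2: 2*acc ≤ 3 ∧ (2*acc + k ≥ 1 → (¬(2*k > 5))) ∧ ((¬(2*acc + k ≥ 1)) → (¬(2*k > 5)))
Before k := k + 4: 2*acc ≤ 3 ∧ (2*acc + k ≥ -3 → (¬(2*k > -3))) ∧ ((¬(2*acc + k ≥ -3)) → (¬(2*k > -3)))
Before skip: 2*acc ≤ 3 ∧ (2*acc + k ≥ -3 → (¬(2*k > -3))) ∧ ((¬(2*acc + k ≥ -3)) → (¬(2*k > -3)))
Answer: WP = 2*acc ≤ 3 ∧ (2*acc + k ≥ -3 → (¬(2*k > -3))) ∧ ((¬(2*acc + k ≥ -3)) → (¬(2*k > -3)))


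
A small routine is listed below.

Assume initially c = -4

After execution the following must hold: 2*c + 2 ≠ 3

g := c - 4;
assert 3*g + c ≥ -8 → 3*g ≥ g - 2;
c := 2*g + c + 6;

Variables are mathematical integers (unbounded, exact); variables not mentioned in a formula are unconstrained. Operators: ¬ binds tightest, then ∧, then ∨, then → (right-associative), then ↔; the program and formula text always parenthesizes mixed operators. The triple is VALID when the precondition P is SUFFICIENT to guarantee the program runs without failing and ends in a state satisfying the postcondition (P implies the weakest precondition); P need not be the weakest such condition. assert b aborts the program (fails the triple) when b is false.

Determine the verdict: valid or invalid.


Working backward. After the program, the postcondition 2*c + 2 ≠ 3 must hold; in canonical form it is 2*c ≠ 1.
Before c := 2*g + c + 6: 2*c + 4*g ≠ -11
Before assert 3*g + c ≥ -8 → 3*g ≥ g - 2: (c + 3*g ≥ -8 → 2*g ≥ -2) ∧ 2*c + 4*g ≠ -11
Before g := c - 4: (4*c ≥ 4 → 2*c ≥ 6) ∧ 6*c ≠ 5
The weakest precondition is (4*c ≥ 4 → 2*c ≥ 6) ∧ 6*c ≠ 5.
Check whether c = -4 implies it.
Every state satisfying the precondition satisfies the weakest precondition: the implication holds.
Answer: valid


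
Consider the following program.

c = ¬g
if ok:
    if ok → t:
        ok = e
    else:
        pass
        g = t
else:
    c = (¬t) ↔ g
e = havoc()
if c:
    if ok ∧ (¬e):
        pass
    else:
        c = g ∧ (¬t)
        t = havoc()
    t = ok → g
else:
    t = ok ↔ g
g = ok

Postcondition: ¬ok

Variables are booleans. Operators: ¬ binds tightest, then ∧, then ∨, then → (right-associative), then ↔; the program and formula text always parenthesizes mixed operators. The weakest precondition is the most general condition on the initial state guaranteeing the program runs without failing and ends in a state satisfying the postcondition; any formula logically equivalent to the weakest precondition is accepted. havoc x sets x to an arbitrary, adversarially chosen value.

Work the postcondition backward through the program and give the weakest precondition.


Working backward. After the program, ¬ok must hold.
Before g := ok: ¬ok
Then branch requires ((ok ∧ (¬e)) → (¬ok)) ∧ ((¬(ok ∧ (¬e))) → (¬ok)); else branch requires ¬ok.
Before the if: (c → (((ok ∧ (¬e)) → (¬ok)) ∧ ((¬(ok ∧ (¬e))) → (¬ok)))) ∧ ((¬c) → (¬ok))
Before havoc e: (c → (¬ok)) ∧ ((¬c) → (¬ok)) ∧ (c → (ok → (¬ok)))
Then branch requires ((ok → t) → ((c → (¬e)) ∧ ((¬c) → (¬e)) ∧ (c → (e → (¬e))))) ∧ ((¬(ok → t)) → ((c → (¬ok)) ∧ ((¬c) → (¬ok)) ∧ (c → (ok → (¬ok))))); else branch requires (((¬t) ↔ g) → (¬ok)) ∧ ((¬((¬t) ↔ g)) → (¬ok)) ∧ (((¬t) ↔ g) → (ok → (¬ok))).
Before the if: (ok → (((ok → t) → ((c → (¬e)) ∧ ((¬c) → (¬e)) ∧ (c → (e → (¬e))))) ∧ ((¬(ok → t)) → ((c → (¬ok)) ∧ ((¬c) → (¬ok)) ∧ (c → (ok → (¬ok))))))) ∧ ((¬ok) → ((((¬t) ↔ g) → (¬ok)) ∧ ((¬((¬t) ↔ g)) → (¬ok)) ∧ (((¬t) ↔ g) → (ok → (¬ok)))))
Before c := ¬g: (ok → (((ok → t) → (((¬g) → (¬e)) ∧ (g → (¬e)) ∧ ((¬g) → (e → (¬e))))) ∧ ((¬(ok → t)) → (((¬g) → (¬ok)) ∧ (g → (¬ok)) ∧ ((¬g) → (ok → (¬ok))))))) ∧ ((¬ok) → ((((¬t) ↔ g) → (¬ok)) ∧ ((¬((¬t) ↔ g)) → (¬ok)) ∧ (((¬t) ↔ g) → (ok → (¬ok)))))
Answer: WP = (ok → (((ok → t) → (((¬g) → (¬e)) ∧ (g → (¬e)) ∧ ((¬g) → (e → (¬e))))) ∧ ((¬(ok → t)) → (((¬g) → (¬ok)) ∧ (g → (¬ok)) ∧ ((¬g) → (ok → (¬ok))))))) ∧ ((¬ok) → ((((¬t) ↔ g) → (¬ok)) ∧ ((¬((¬t) ↔ g)) → (¬ok)) ∧ (((¬t) ↔ g) → (ok → (¬ok)))))


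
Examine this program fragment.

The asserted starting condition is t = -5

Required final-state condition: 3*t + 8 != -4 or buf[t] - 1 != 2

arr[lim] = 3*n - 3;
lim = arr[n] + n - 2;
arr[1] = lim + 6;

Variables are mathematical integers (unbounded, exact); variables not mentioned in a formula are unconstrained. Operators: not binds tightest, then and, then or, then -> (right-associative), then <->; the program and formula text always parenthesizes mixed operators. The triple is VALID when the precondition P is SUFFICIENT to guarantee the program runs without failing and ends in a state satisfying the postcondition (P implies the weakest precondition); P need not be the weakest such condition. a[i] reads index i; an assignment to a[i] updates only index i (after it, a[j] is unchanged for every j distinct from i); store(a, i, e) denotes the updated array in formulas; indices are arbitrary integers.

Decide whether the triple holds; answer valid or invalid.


Working backward. After the program, the postcondition 3*t + 8 != -4 or buf[t] - 1 != 2 must hold; in canonical form it is 3*t != -12 or buf[t] != 3.
Before arr[1] := lim + 6: 3*t != -12 or buf[t] != 3
Before lim := arr[n] + n - 2: 3*t != -12 or buf[t] != 3
Before arr[lim] := 3*n - 3: 3*t != -12 or buf[t] != 3
The weakest precondition is 3*t != -12 or buf[t] != 3.
Check whether t = -5 implies it.
Every state satisfying the precondition satisfies the weakest precondition: the implication holds.
Answer: valid


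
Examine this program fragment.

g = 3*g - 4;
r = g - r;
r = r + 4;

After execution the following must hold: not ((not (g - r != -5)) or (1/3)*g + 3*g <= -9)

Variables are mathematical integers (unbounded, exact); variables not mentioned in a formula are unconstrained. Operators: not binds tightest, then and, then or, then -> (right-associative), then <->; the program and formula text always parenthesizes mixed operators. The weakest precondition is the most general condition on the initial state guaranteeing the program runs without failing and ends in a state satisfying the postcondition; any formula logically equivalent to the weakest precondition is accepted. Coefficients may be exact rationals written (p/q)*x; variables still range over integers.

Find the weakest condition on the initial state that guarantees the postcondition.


Working backward. After the program, the postcondition not ((not (g - r != -5)) or (1/3)*g + 3*g <= -9) must hold; in canonical form it is not ((not (g != r - 5)) or (10/3)*g <= -9).
Before r := r + 4: not ((not (g != r - 1)) or (10/3)*g <= -9)
Before r := g - r: not ((not (r != -1)) or (10/3)*g <= -9)
Before g := 3*g - 4: not ((not (r != -1)) or 10*g <= 13/3)
Answer: WP = not ((not (r != -1)) or 10*g <= 13/3)


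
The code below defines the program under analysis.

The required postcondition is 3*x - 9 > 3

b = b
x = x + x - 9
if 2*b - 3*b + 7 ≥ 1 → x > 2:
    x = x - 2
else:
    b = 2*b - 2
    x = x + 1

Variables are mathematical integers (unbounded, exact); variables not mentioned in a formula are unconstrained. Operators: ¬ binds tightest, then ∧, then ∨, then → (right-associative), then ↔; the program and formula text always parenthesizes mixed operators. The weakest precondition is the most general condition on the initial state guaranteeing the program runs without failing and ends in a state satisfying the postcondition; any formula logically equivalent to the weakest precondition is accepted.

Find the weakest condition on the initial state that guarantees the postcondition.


Working backward. After the program, the postcondition 3*x - 9 > 3 must hold; in canonical form it is 3*x > 12.
Then branch requires 3*x > 18; else branch requires 3*x > 9.
Before the if: ((b ≤ 6 → x > 2) → 3*x > 18) ∧ ((¬(b ≤ 6 → x > 2)) → 3*x > 9)
Before x := x + x - 9: ((b ≤ 6 → 2*x > 11) → 6*x > 45) ∧ ((¬(b ≤ 6 → 2*x > 11)) → 6*x > 36)
Before b := b: ((b ≤ 6 → 2*x > 11) → 6*x > 45) ∧ ((¬(b ≤ 6 → 2*x > 11)) → 6*x > 36)
Answer: WP = ((b ≤ 6 → 2*x > 11) → 6*x > 45) ∧ ((¬(b ≤ 6 → 2*x > 11)) → 6*x > 36)


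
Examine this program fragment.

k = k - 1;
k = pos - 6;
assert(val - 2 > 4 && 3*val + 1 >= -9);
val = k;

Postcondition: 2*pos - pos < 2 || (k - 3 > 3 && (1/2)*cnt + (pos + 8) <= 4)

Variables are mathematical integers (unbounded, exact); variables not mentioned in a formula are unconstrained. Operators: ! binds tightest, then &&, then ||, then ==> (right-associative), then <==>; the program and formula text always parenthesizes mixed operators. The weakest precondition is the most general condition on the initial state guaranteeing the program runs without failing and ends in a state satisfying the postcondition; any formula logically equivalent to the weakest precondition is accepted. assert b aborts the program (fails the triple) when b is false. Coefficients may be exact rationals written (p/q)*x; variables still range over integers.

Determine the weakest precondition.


Working backward. After the program, the postcondition 2*pos - pos < 2 || (k - 3 > 3 && (1/2)*cnt + (pos + 8) <= 4) must hold; in canonical form it is pos < 2 || (k > 6 && (1/2)*cnt + pos <= -4).
Before val := k: pos < 2 || (k > 6 && (1/2)*cnt + pos <= -4)
Before assert val - 2 > 4 && 3*val + 1 >= -9: val > 6 && 3*val >= -10 && (pos < 2 || (k > 6 && (1/2)*cnt + pos <= -4))
Before k := pos - 6: val > 6 && 3*val >= -10 && (pos < 2 || (pos > 12 && (1/2)*cnt + pos <= -4))
Before k := k - 1: val > 6 && 3*val >= -10 && (pos < 2 || (pos > 12 && (1/2)*cnt + pos <= -4))
Answer: WP = val > 6 && 3*val >= -10 && (pos < 2 || (pos > 12 && (1/2)*cnt + pos <= -4))


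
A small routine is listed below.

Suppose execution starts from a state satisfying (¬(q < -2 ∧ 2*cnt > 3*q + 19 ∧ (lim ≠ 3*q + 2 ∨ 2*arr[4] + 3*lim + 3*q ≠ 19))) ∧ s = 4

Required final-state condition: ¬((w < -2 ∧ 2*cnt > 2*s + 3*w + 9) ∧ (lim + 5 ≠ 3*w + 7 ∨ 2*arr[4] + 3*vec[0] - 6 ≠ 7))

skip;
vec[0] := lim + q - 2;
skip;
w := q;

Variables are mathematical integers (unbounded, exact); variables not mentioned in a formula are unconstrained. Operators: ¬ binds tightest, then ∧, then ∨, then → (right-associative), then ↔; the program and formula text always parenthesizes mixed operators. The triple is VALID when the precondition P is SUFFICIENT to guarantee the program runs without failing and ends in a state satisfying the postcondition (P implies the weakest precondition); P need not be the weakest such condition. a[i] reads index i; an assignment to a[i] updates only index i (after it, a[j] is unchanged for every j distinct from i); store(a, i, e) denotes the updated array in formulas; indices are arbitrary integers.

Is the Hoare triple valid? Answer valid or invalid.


Working backward. After the program, the postcondition ¬((w < -2 ∧ 2*cnt > 2*s + 3*w + 9) ∧ (lim + 5 ≠ 3*w + 7 ∨ 2*arr[4] + 3*vec[0] - 6 ≠ 7)) must hold; in canonical form it is ¬(w < -2 ∧ 2*cnt > 2*s + 3*w + 9 ∧ (lim ≠ 3*w + 2 ∨ 2*arr[4] + 3*vec[0] ≠ 13)).
Before w := q: ¬(q < -2 ∧ 2*cnt > 3*q + 2*s + 9 ∧ (lim ≠ 3*q + 2 ∨ 2*arr[4] + 3*vec[0] ≠ 13))
Before skip: ¬(q < -2 ∧ 2*cnt > 3*q + 2*s + 9 ∧ (lim ≠ 3*q + 2 ∨ 2*arr[4] + 3*vec[0] ≠ 13))
Before vec[0] := lim + q - 2: ¬(q < -2 ∧ 2*cnt > 3*q + 2*s + 9 ∧ (lim ≠ 3*q + 2 ∨ 2*arr[4] + 3*lim + 3*q ≠ 19))
Before skip: ¬(q < -2 ∧ 2*cnt > 3*q + 2*s + 9 ∧ (lim ≠ 3*q + 2 ∨ 2*arr[4] + 3*lim + 3*q ≠ 19))
The weakest precondition is ¬(q < -2 ∧ 2*cnt > 3*q + 2*s + 9 ∧ (lim ≠ 3*q + 2 ∨ 2*arr[4] + 3*lim + 3*q ≠ 19)).
Check whether (¬(q < -2 ∧ 2*cnt > 3*q + 19 ∧ (lim ≠ 3*q + 2 ∨ 2*arr[4] + 3*lim + 3*q ≠ 19))) ∧ s = 4 implies it.
Countermodel: at the initial state arr = {[4] = 16, elsewhere 16}, cnt = 3, lim = 0, q = -4, s = 4, the precondition holds but the weakest precondition fails.
Answer: invalid


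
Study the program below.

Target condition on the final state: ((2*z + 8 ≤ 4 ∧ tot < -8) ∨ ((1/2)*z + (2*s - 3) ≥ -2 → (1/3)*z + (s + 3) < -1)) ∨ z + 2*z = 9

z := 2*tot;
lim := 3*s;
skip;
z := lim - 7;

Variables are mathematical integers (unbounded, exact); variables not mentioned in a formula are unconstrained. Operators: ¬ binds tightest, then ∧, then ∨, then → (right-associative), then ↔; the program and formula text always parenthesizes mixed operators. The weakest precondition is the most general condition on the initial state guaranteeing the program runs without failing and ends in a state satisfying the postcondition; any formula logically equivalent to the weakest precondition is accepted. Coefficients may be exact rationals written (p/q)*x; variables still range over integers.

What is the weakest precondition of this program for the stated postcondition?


Working backward. After the program, the postcondition ((2*z + 8 ≤ 4 ∧ tot < -8) ∨ ((1/2)*z + (2*s - 3) ≥ -2 → (1/3)*z + (s + 3) < -1)) ∨ z + 2*z = 9 must hold; in canonical form it is (2*z ≤ -4 ∧ tot < -8) ∨ (2*s + (1/2)*z ≥ 1 → s + (1/3)*z < -4) ∨ 3*z = 9.
Before z := lim - 7: (2*lim ≤ 10 ∧ tot < -8) ∨ ((1/2)*lim + 2*s ≥ 9/2 → (1/3)*lim + s < -5/3) ∨ 3*lim = 30
Before skip: (2*lim ≤ 10 ∧ tot < -8) ∨ ((1/2)*lim + 2*s ≥ 9/2 → (1/3)*lim + s < -5/3) ∨ 3*lim = 30
Before lim := 3*s: (6*s ≤ 10 ∧ tot < -8) ∨ ((7/2)*s ≥ 9/2 → 2*s < -5/3) ∨ 9*s = 30
Before z := 2*tot: (6*s ≤ 10 ∧ tot < -8) ∨ ((7/2)*s ≥ 9/2 → 2*s < -5/3) ∨ 9*s = 30
Answer: WP = (6*s ≤ 10 ∧ tot < -8) ∨ ((7/2)*s ≥ 9/2 → 2*s < -5/3) ∨ 9*s = 30


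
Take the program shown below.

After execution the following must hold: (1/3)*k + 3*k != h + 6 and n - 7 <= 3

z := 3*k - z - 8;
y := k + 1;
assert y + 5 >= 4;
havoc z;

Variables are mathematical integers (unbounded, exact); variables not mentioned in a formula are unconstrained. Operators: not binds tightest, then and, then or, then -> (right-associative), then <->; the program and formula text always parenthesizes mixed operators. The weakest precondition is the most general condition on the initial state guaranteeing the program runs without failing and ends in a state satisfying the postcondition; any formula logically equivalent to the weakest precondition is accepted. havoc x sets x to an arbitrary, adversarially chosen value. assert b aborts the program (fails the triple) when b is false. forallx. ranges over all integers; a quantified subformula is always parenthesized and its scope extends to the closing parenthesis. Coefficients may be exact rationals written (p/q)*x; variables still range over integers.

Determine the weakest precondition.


Working backward. After the program, the postcondition (1/3)*k + 3*k != h + 6 and n - 7 <= 3 must hold; in canonical form it is (10/3)*k != h + 6 and n <= 10.
Before havoc z: (10/3)*k != h + 6 and n <= 10
Before assert y + 5 >= 4: y >= -1 and (10/3)*k != h + 6 and n <= 10
Before y := k + 1: k >= -2 and (10/3)*k != h + 6 and n <= 10
Before z := 3*k - z - 8: k >= -2 and (10/3)*k != h + 6 and n <= 10
Answer: WP = k >= -2 and (10/3)*k != h + 6 and n <= 10


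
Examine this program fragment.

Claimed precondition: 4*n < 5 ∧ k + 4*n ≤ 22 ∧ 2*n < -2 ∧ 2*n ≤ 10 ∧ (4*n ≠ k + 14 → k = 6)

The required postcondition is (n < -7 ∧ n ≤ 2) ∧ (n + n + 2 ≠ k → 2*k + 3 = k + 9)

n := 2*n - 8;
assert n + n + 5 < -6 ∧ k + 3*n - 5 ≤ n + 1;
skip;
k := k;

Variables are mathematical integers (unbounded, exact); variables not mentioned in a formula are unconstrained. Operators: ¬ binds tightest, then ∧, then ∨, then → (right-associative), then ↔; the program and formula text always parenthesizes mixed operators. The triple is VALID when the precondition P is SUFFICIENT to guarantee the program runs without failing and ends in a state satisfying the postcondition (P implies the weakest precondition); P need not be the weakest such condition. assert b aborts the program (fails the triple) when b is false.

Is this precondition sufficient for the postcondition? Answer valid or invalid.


Working backward. After the program, the postcondition (n < -7 ∧ n ≤ 2) ∧ (n + n + 2 ≠ k → 2*k + 3 = k + 9) must hold; in canonical form it is n < -7 ∧ n ≤ 2 ∧ (2*n ≠ k - 2 → k = 6).
Before k := k: n < -7 ∧ n ≤ 2 ∧ (2*n ≠ k - 2 → k = 6)
Before skip: n < -7 ∧ n ≤ 2 ∧ (2*n ≠ k - 2 → k = 6)
Before assert n + n + 5 < -6 ∧ k + 3*n - 5 ≤ n + 1: 2*n < -11 ∧ k + 2*n ≤ 6 ∧ n < -7 ∧ n ≤ 2 ∧ (2*n ≠ k - 2 → k = 6)
Before n := 2*n - 8: 4*n < 5 ∧ k + 4*n ≤ 22 ∧ 2*n < 1 ∧ 2*n ≤ 10 ∧ (4*n ≠ k + 14 → k = 6)
The weakest precondition is 4*n < 5 ∧ k + 4*n ≤ 22 ∧ 2*n < 1 ∧ 2*n ≤ 10 ∧ (4*n ≠ k + 14 → k = 6).
Check whether 4*n < 5 ∧ k + 4*n ≤ 22 ∧ 2*n < -2 ∧ 2*n ≤ 10 ∧ (4*n ≠ k + 14 → k = 6) implies it.
Every state satisfying the precondition satisfies the weakest precondition: the implication holds.
Answer: valid
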